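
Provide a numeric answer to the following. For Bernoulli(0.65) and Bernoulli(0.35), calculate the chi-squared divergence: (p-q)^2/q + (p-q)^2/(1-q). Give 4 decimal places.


Chi-squared divergence between Bernoulli distributions:
chi^2 = (p-q)^2/q + (p-q)^2/(1-q).
p = 0.65, q = 0.35, p-q = 0.3.
(p-q)^2 = 0.09.
term1 = 0.09/0.35 = 0.257143.
term2 = 0.09/0.65 = 0.138462.
chi^2 = 0.257143 + 0.138462 = 0.3956

0.3956


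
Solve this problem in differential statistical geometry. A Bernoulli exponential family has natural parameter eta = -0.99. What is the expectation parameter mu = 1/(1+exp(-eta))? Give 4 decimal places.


Dual coordinate (expectation parameter) for Bernoulli:
mu = 1/(1+exp(-eta)).
eta = -0.99.
exp(-eta) = exp(0.99) = 2.691234.
mu = 1/(1+2.691234) = 0.2709

0.2709


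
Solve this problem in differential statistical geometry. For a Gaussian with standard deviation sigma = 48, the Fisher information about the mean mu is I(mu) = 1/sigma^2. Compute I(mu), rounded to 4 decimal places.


The Fisher information for the mean of a normal distribution is I(mu) = 1/sigma^2.
sigma = 48, so sigma^2 = 2304.
I(mu) = 1/2304 = 0.0004

0.0004


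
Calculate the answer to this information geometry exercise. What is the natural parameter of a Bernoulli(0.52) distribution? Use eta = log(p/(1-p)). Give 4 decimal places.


Natural parameter for Bernoulli: eta = log(p/(1-p)).
p = 0.52, 1-p = 0.48.
p/(1-p) = 1.083333.
eta = log(1.083333) = 0.0800

0.0800


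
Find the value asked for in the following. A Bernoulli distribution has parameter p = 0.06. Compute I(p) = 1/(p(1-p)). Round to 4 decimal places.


For Bernoulli(p), Fisher information is I(p) = 1/(p*(1-p)).
p = 0.06, 1-p = 0.94.
p*(1-p) = 0.0564.
I(p) = 1/0.0564 = 17.7305

17.7305


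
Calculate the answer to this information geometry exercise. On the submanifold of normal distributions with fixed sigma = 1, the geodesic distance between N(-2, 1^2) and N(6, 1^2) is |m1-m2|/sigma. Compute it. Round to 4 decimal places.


On the fixed-variance normal subfamily, geodesic distance = |m1-m2|/sigma.
|-2 - 6| = 8.
sigma = 1.
d = 8/1 = 8.0000

8.0000


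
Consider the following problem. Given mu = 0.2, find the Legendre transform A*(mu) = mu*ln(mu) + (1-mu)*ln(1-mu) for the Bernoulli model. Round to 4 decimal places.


Legendre transform for Bernoulli:
A*(mu) = mu*log(mu) + (1-mu)*log(1-mu).
mu = 0.2, 1-mu = 0.8.
mu*log(mu) = 0.2*log(0.2) = -0.321888.
(1-mu)*log(1-mu) = 0.8*log(0.8) = -0.178515.
A* = -0.321888 + -0.178515 = -0.5004

-0.5004


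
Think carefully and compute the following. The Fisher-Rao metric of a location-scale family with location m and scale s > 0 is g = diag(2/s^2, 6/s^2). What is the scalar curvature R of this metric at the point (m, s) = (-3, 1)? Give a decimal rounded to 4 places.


The metric has the form g = (A dm^2 + B ds^2)/s^2 with A = 2, B = 6.
Substitute u = sqrt(A/B)*m: g = B*(du^2 + ds^2)/s^2, i.e. B times the
Poincare upper half-plane metric, which has constant Gaussian curvature -1.
Scaling a 2D metric by a constant c divides the Gaussian curvature by c,
so K = -1/B = -1/(6) = -0.1667 everywhere (the point (m, s) = (-3, 1) is irrelevant:
the curvature is constant).
Scalar curvature in dimension 2: R = 2K = -2/(6) = -0.3333.

-0.3333


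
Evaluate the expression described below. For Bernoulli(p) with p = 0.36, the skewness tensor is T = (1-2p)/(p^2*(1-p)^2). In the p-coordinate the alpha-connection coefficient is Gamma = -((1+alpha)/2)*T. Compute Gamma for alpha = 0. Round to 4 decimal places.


Skewness (Amari-Chentsov) tensor: T = (1-2p)/(p^2*(1-p)^2).
p = 0.36, 1-2p = 0.28, p^2 = 0.1296, (1-p)^2 = 0.4096.
T = 0.28/(0.1296 * 0.4096) = 5.274643.
In the p-coordinate, Gamma^(alpha) = Gamma^(0) - (alpha/2)*T with Gamma^(0) = (1/2)*g'(p) = -T/2,
so Gamma^(alpha) = -((1+alpha)/2)*T.
alpha = 0, -(1+alpha)/2 = -0.5.
Gamma = -0.5 * 5.274643 = -2.6373

-2.6373


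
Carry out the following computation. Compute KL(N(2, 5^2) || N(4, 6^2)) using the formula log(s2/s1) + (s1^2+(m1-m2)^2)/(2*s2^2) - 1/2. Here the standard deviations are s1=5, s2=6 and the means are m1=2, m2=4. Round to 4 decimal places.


KL divergence between normal distributions:
KL = log(s2/s1) + (s1^2 + (m1-m2)^2)/(2*s2^2) - 1/2.
log(6/5) = 0.182322.
(5^2 + (2-4)^2)/(2*6^2) = (25 + 4)/72 = 0.402778.
KL = 0.182322 + 0.402778 - 0.5 = 0.0851

0.0851


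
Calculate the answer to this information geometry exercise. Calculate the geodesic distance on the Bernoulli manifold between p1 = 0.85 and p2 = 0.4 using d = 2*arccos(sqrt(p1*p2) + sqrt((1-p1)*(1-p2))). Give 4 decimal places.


Geodesic distance on Bernoulli manifold:
d(p1,p2) = 2*arccos(sqrt(p1*p2) + sqrt((1-p1)*(1-p2))).
sqrt(p1*p2) = sqrt(0.85*0.4) = 0.583095.
sqrt((1-p1)*(1-p2)) = sqrt(0.15*0.6) = 0.3.
arg = 0.583095 + 0.3 = 0.883095.
d = 2*arccos(0.883095) = 0.9768

0.9768


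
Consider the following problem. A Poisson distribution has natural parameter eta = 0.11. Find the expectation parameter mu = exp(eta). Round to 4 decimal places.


Expectation parameter for Poisson exponential family:
mu = exp(eta).
eta = 0.11.
mu = exp(0.11) = 1.1163

1.1163


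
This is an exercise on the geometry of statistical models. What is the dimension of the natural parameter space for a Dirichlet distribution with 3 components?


Exponential family dimension calculation:
Dirichlet with 3 components has 3 natural parameters.

3


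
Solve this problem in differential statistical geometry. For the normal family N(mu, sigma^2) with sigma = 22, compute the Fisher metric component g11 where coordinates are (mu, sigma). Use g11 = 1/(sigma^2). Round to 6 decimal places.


For the 2-parameter normal family, the Fisher metric has:
  g11 = 1/sigma^2, g22 = 2/sigma^2.
sigma = 22, sigma^2 = 484.
g11 = 0.002066

0.002066


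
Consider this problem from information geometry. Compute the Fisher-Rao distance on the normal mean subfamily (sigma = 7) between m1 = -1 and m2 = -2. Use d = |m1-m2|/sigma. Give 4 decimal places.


On the fixed-variance normal subfamily, geodesic distance = |m1-m2|/sigma.
|-1 - -2| = 1.
sigma = 7.
d = 1/7 = 0.1429

0.1429


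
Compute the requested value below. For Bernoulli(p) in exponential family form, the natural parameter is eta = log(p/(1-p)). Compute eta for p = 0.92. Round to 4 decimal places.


Natural parameter for Bernoulli: eta = log(p/(1-p)).
p = 0.92, 1-p = 0.08.
p/(1-p) = 11.5.
eta = log(11.5) = 2.4423

2.4423


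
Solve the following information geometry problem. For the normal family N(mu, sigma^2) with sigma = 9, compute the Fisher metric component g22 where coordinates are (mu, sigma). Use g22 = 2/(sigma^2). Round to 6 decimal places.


For the 2-parameter normal family, the Fisher metric has:
  g11 = 1/sigma^2, g22 = 2/sigma^2.
sigma = 9, sigma^2 = 81.
g22 = 0.024691

0.024691


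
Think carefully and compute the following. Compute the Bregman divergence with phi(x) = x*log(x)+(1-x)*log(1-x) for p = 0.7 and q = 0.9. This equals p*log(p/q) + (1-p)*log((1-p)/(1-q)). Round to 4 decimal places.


Bregman divergence with negative entropy generator:
D = p*log(p/q) + (1-p)*log((1-p)/(1-q)).
p = 0.7, q = 0.9.
p*log(p/q) = 0.7*log(0.7/0.9) = -0.17592.
(1-p)*log((1-p)/(1-q)) = 0.3*log(0.3/0.1) = 0.329584.
D = -0.17592 + 0.329584 = 0.1537

0.1537


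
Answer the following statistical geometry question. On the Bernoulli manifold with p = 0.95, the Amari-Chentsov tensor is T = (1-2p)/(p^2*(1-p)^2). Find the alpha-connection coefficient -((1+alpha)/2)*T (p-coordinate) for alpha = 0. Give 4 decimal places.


Skewness (Amari-Chentsov) tensor: T = (1-2p)/(p^2*(1-p)^2).
p = 0.95, 1-2p = -0.9, p^2 = 0.9025, (1-p)^2 = 0.0025.
T = -0.9/(0.9025 * 0.0025) = -398.891967.
In the p-coordinate, Gamma^(alpha) = Gamma^(0) - (alpha/2)*T with Gamma^(0) = (1/2)*g'(p) = -T/2,
so Gamma^(alpha) = -((1+alpha)/2)*T.
alpha = 0, -(1+alpha)/2 = -0.5.
Gamma = -0.5 * -398.891967 = 199.4460

199.4460


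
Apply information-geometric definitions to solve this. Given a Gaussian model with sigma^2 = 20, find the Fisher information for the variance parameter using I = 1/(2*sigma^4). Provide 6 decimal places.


Fisher information for variance: I(sigma^2) = 1/(2*sigma^4).
sigma^2 = 20, so sigma^4 = 400.
I = 1/(2*400) = 1/800 = 0.001250

0.001250


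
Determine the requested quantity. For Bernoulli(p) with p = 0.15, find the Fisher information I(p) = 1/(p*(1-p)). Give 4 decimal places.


For Bernoulli(p), Fisher information is I(p) = 1/(p*(1-p)).
p = 0.15, 1-p = 0.85.
p*(1-p) = 0.1275.
I(p) = 1/0.1275 = 7.8431

7.8431


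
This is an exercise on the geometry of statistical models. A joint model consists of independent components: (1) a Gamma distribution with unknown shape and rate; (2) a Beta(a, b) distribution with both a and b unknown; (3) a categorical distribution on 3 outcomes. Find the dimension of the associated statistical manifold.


The dimension of a statistical manifold equals the number of free
(independent) real parameters of the model. For a product of independent
blocks the parameter counts add.
- Gamma (shape, rate): 2.
- Beta (a, b): 2.
- categorical on 3 outcomes (probabilities sum to 1): 3-1 = 2.
Total = 2 + 2 + 2 = 6.
Dimension = 6

6


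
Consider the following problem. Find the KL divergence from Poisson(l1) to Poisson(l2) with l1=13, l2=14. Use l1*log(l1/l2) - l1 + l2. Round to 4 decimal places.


KL divergence for Poisson:
KL = l1*log(l1/l2) - l1 + l2.
l1 = 13, l2 = 14.
log(13/14) = -0.074108.
l1*log(l1/l2) = 13 * -0.074108 = -0.963404.
KL = -0.963404 - 13 + 14 = 0.0366

0.0366


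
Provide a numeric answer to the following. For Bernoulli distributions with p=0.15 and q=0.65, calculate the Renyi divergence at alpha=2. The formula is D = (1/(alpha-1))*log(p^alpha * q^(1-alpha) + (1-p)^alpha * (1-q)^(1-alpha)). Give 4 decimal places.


Renyi divergence of order alpha between Bernoulli distributions:
D = (1/(alpha-1))*log(p^alpha * q^(1-alpha) + (1-p)^alpha * (1-q)^(1-alpha)).
alpha = 2, p = 0.15, q = 0.65.
p^alpha * q^(1-alpha) = 0.15^2 * 0.65^-1 = 0.034615.
(1-p)^alpha * (1-q)^(1-alpha) = 0.85^2 * 0.35^-1 = 2.064286.
sum = 0.034615 + 2.064286 = 2.098901.
D = (1/1)*log(2.098901) = 0.7414

0.7414


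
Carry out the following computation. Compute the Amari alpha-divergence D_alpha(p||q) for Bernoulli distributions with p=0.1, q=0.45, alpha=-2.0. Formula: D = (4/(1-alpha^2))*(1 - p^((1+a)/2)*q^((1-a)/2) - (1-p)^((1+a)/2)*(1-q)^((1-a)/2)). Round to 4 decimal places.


Amari alpha-divergence:
D = (4/(1-alpha^2))*(1 - p^((1+a)/2)*q^((1-a)/2) - (1-p)^((1+a)/2)*(1-q)^((1-a)/2)).
alpha = -2.0, p = 0.1, q = 0.45.
e1 = (1+alpha)/2 = -0.5, e2 = (1-alpha)/2 = 1.5.
t1 = p^e1 * q^e2 = 0.1^-0.5 * 0.45^1.5 = 0.954594.
t2 = (1-p)^e1 * (1-q)^e2 = 0.9^-0.5 * 0.55^1.5 = 0.429955.
4/(1-alpha^2) = -1.333333.
D = -1.333333*(1 - 0.954594 - 0.429955) = 0.5127

0.5127


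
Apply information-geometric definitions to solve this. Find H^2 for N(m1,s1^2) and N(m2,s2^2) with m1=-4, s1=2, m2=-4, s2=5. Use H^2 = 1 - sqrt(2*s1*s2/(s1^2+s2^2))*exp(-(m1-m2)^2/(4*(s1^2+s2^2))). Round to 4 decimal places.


Squared Hellinger distance for Gaussians:
H^2 = 1 - sqrt(2*s1*s2/(s1^2+s2^2)) * exp(-(m1-m2)^2/(4*(s1^2+s2^2))).
s1^2 = 4, s2^2 = 25, s1^2+s2^2 = 29.
sqrt(2*2*5/(29)) = 0.830455.
(m1-m2)^2 = (0)^2 = 0.
exp(-0/(4*29)) = exp(0.0) = 1.0.
H^2 = 1 - 0.830455*1.0 = 0.1695

0.1695


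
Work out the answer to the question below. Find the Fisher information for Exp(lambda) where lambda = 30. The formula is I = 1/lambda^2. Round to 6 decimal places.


Fisher information for exponential: I(lambda) = 1/lambda^2.
lambda = 30, lambda^2 = 900.
I = 1/900 = 0.001111

0.001111


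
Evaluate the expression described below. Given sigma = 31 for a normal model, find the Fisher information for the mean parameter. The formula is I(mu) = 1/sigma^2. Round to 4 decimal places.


The Fisher information for the mean of a normal distribution is I(mu) = 1/sigma^2.
sigma = 31, so sigma^2 = 961.
I(mu) = 1/961 = 0.0010

0.0010


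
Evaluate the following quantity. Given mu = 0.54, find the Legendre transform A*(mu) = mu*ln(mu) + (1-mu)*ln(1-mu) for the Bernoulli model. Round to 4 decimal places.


Legendre transform for Bernoulli:
A*(mu) = mu*log(mu) + (1-mu)*log(1-mu).
mu = 0.54, 1-mu = 0.46.
mu*log(mu) = 0.54*log(0.54) = -0.332741.
(1-mu)*log(1-mu) = 0.46*log(0.46) = -0.357203.
A* = -0.332741 + -0.357203 = -0.6899

-0.6899


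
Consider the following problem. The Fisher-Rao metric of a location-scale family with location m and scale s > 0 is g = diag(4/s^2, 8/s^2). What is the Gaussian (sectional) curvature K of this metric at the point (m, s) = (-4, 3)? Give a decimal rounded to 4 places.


The metric has the form g = (A dm^2 + B ds^2)/s^2 with A = 4, B = 8.
Substitute u = sqrt(A/B)*m: g = B*(du^2 + ds^2)/s^2, i.e. B times the
Poincare upper half-plane metric, which has constant Gaussian curvature -1.
Scaling a 2D metric by a constant c divides the Gaussian curvature by c,
so K = -1/B = -1/(8) = -0.1250 everywhere (the point (m, s) = (-4, 3) is irrelevant:
the curvature is constant).
The requested Gaussian curvature is K = -0.1250.

-0.1250


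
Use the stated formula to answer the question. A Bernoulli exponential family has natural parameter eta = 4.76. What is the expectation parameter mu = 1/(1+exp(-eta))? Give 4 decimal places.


Dual coordinate (expectation parameter) for Bernoulli:
mu = 1/(1+exp(-eta)).
eta = 4.76.
exp(-eta) = exp(-4.76) = 0.008566.
mu = 1/(1+0.008566) = 0.9915

0.9915


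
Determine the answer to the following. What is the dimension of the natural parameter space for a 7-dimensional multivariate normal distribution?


Exponential family dimension calculation:
For 7-dim MVN: mean has 7 params, covariance has 7*8/2 = 28 unique entries.
Total dim = 7 + 28 = 35.

35


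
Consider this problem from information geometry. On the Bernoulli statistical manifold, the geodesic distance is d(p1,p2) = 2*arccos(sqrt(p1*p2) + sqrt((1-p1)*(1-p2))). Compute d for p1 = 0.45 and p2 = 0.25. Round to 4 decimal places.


Geodesic distance on Bernoulli manifold:
d(p1,p2) = 2*arccos(sqrt(p1*p2) + sqrt((1-p1)*(1-p2))).
sqrt(p1*p2) = sqrt(0.45*0.25) = 0.33541.
sqrt((1-p1)*(1-p2)) = sqrt(0.55*0.75) = 0.642262.
arg = 0.33541 + 0.642262 = 0.977672.
d = 2*arccos(0.977672) = 0.4234

0.4234


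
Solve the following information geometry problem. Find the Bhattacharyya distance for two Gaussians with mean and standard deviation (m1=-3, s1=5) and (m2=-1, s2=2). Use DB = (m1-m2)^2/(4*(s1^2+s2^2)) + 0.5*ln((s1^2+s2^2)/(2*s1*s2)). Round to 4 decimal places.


Bhattacharyya distance between two Gaussians:
DB = (m1-m2)^2/(4*(s1^2+s2^2)) + (1/2)*ln((s1^2+s2^2)/(2*s1*s2)).
(m1-m2)^2 = (-2)^2 = 4.
s1^2+s2^2 = 25 + 4 = 29.
term1 = 4/116 = 0.034483.
term2 = 0.5*ln(29/20.0) = 0.185782.
DB = 0.034483 + 0.185782 = 0.2203

0.2203


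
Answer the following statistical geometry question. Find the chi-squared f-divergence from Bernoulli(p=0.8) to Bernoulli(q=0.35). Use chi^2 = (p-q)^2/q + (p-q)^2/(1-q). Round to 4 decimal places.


Chi-squared divergence between Bernoulli distributions:
chi^2 = (p-q)^2/q + (p-q)^2/(1-q).
p = 0.8, q = 0.35, p-q = 0.45.
(p-q)^2 = 0.2025.
term1 = 0.2025/0.35 = 0.578571.
term2 = 0.2025/0.65 = 0.311538.
chi^2 = 0.578571 + 0.311538 = 0.8901

0.8901


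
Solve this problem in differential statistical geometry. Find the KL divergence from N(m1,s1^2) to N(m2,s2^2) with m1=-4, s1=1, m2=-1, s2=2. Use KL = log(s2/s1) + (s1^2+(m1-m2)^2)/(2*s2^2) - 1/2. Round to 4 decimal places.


KL divergence between normal distributions:
KL = log(s2/s1) + (s1^2 + (m1-m2)^2)/(2*s2^2) - 1/2.
log(2/1) = 0.693147.
(1^2 + (-4--1)^2)/(2*2^2) = (1 + 9)/8 = 1.25.
KL = 0.693147 + 1.25 - 0.5 = 1.4431

1.4431


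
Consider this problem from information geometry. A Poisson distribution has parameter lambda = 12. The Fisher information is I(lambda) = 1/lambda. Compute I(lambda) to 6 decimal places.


Fisher information for Poisson: I(lambda) = 1/lambda.
lambda = 12.
I(lambda) = 1/12 = 0.083333

0.083333


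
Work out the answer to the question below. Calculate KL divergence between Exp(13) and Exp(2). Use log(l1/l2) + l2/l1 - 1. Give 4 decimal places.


KL divergence for exponential family:
KL = log(l1/l2) + l2/l1 - 1.
log(13/2) = 1.871802.
2/13 = 0.153846.
KL = 1.871802 + 0.153846 - 1 = 1.0256

1.0256


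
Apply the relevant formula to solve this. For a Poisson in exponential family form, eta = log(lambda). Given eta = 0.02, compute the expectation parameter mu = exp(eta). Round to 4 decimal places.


Expectation parameter for Poisson exponential family:
mu = exp(eta).
eta = 0.02.
mu = exp(0.02) = 1.0202

1.0202


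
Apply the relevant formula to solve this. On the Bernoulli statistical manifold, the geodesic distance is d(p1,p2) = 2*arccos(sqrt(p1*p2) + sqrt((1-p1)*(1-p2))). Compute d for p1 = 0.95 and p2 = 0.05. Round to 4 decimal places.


Geodesic distance on Bernoulli manifold:
d(p1,p2) = 2*arccos(sqrt(p1*p2) + sqrt((1-p1)*(1-p2))).
sqrt(p1*p2) = sqrt(0.95*0.05) = 0.217945.
sqrt((1-p1)*(1-p2)) = sqrt(0.05*0.95) = 0.217945.
arg = 0.217945 + 0.217945 = 0.43589.
d = 2*arccos(0.43589) = 2.2395

2.2395


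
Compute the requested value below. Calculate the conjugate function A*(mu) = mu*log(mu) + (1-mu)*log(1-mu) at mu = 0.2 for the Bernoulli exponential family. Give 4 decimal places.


Legendre transform for Bernoulli:
A*(mu) = mu*log(mu) + (1-mu)*log(1-mu).
mu = 0.2, 1-mu = 0.8.
mu*log(mu) = 0.2*log(0.2) = -0.321888.
(1-mu)*log(1-mu) = 0.8*log(0.8) = -0.178515.
A* = -0.321888 + -0.178515 = -0.5004

-0.5004


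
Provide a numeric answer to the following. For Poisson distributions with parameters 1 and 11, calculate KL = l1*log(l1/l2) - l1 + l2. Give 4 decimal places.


KL divergence for Poisson:
KL = l1*log(l1/l2) - l1 + l2.
l1 = 1, l2 = 11.
log(1/11) = -2.397895.
l1*log(l1/l2) = 1 * -2.397895 = -2.397895.
KL = -2.397895 - 1 + 11 = 7.6021

7.6021


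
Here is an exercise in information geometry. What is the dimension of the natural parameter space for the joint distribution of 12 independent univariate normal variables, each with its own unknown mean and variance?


Exponential family dimension calculation:
Each univariate normal has two natural parameters (mu/sigma^2 and -1/(2 sigma^2)).
With 12 independent components, dim = 2 * 12 = 24.

24


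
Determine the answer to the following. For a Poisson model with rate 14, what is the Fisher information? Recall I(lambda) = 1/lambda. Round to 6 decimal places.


Fisher information for Poisson: I(lambda) = 1/lambda.
lambda = 14.
I(lambda) = 1/14 = 0.071429

0.071429


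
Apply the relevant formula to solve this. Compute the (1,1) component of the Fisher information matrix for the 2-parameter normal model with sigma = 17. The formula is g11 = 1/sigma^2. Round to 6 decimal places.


For the 2-parameter normal family, the Fisher metric has:
  g11 = 1/sigma^2, g22 = 2/sigma^2.
sigma = 17, sigma^2 = 289.
g11 = 0.003460

0.003460


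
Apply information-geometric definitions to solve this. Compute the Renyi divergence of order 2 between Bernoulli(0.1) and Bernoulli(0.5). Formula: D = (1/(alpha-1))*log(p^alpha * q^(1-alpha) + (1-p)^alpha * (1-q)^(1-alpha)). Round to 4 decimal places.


Renyi divergence of order alpha between Bernoulli distributions:
D = (1/(alpha-1))*log(p^alpha * q^(1-alpha) + (1-p)^alpha * (1-q)^(1-alpha)).
alpha = 2, p = 0.1, q = 0.5.
p^alpha * q^(1-alpha) = 0.1^2 * 0.5^-1 = 0.02.
(1-p)^alpha * (1-q)^(1-alpha) = 0.9^2 * 0.5^-1 = 1.62.
sum = 0.02 + 1.62 = 1.64.
D = (1/1)*log(1.64) = 0.4947

0.4947


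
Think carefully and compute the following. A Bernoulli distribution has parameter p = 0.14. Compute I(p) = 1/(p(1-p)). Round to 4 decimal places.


For Bernoulli(p), Fisher information is I(p) = 1/(p*(1-p)).
p = 0.14, 1-p = 0.86.
p*(1-p) = 0.1204.
I(p) = 1/0.1204 = 8.3056

8.3056


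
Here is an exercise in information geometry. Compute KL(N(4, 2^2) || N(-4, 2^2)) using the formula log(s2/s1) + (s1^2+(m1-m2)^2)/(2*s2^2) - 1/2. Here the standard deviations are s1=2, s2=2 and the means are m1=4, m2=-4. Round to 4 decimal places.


KL divergence between normal distributions:
KL = log(s2/s1) + (s1^2 + (m1-m2)^2)/(2*s2^2) - 1/2.
log(2/2) = 0.0.
(2^2 + (4--4)^2)/(2*2^2) = (4 + 64)/8 = 8.5.
KL = 0.0 + 8.5 - 0.5 = 8.0000

8.0000


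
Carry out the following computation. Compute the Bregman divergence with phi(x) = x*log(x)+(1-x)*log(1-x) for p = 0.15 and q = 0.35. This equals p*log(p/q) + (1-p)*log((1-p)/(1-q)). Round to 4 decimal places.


Bregman divergence with negative entropy generator:
D = p*log(p/q) + (1-p)*log((1-p)/(1-q)).
p = 0.15, q = 0.35.
p*log(p/q) = 0.15*log(0.15/0.35) = -0.127095.
(1-p)*log((1-p)/(1-q)) = 0.85*log(0.85/0.65) = 0.228024.
D = -0.127095 + 0.228024 = 0.1009

0.1009


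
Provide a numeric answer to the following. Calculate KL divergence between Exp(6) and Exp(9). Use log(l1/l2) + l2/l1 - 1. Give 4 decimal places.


KL divergence for exponential family:
KL = log(l1/l2) + l2/l1 - 1.
log(6/9) = -0.405465.
9/6 = 1.5.
KL = -0.405465 + 1.5 - 1 = 0.0945

0.0945


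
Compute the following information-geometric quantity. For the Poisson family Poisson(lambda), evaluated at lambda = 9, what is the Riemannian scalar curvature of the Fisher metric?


This family has a single free parameter, so its statistical manifold
is 1-dimensional. The Riemann curvature tensor of any 1-dimensional
Riemannian manifold vanishes identically, so R = 0.

0


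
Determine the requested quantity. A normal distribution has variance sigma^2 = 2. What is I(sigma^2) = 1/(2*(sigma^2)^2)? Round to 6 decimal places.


Fisher information for variance: I(sigma^2) = 1/(2*sigma^4).
sigma^2 = 2, so sigma^4 = 4.
I = 1/(2*4) = 1/8 = 0.125000

0.125000


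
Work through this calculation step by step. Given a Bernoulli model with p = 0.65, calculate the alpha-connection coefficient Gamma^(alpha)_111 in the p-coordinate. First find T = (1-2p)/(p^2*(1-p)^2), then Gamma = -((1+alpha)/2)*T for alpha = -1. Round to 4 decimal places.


Skewness (Amari-Chentsov) tensor: T = (1-2p)/(p^2*(1-p)^2).
p = 0.65, 1-2p = -0.3, p^2 = 0.4225, (1-p)^2 = 0.1225.
T = -0.3/(0.4225 * 0.1225) = -5.796401.
In the p-coordinate, Gamma^(alpha) = Gamma^(0) - (alpha/2)*T with Gamma^(0) = (1/2)*g'(p) = -T/2,
so Gamma^(alpha) = -((1+alpha)/2)*T.
alpha = -1, -(1+alpha)/2 = 0.0.
Gamma = 0.0 * -5.796401 = 0.0000

0.0000


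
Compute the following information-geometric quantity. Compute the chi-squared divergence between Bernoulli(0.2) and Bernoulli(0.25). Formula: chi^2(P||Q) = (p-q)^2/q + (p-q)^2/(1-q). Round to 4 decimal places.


Chi-squared divergence between Bernoulli distributions:
chi^2 = (p-q)^2/q + (p-q)^2/(1-q).
p = 0.2, q = 0.25, p-q = -0.05.
(p-q)^2 = 0.0025.
term1 = 0.0025/0.25 = 0.01.
term2 = 0.0025/0.75 = 0.003333.
chi^2 = 0.01 + 0.003333 = 0.0133

0.0133


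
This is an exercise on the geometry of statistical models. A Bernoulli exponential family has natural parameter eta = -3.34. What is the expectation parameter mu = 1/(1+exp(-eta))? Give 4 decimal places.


Dual coordinate (expectation parameter) for Bernoulli:
mu = 1/(1+exp(-eta)).
eta = -3.34.
exp(-eta) = exp(3.34) = 28.219127.
mu = 1/(1+28.219127) = 0.0342

0.0342


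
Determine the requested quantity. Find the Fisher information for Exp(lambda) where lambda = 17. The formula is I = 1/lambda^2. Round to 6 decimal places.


Fisher information for exponential: I(lambda) = 1/lambda^2.
lambda = 17, lambda^2 = 289.
I = 1/289 = 0.003460

0.003460


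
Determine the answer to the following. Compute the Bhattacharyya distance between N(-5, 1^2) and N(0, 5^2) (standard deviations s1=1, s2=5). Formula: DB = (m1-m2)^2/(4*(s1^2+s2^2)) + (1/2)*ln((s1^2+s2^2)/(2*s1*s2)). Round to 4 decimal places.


Bhattacharyya distance between two Gaussians:
DB = (m1-m2)^2/(4*(s1^2+s2^2)) + (1/2)*ln((s1^2+s2^2)/(2*s1*s2)).
(m1-m2)^2 = (-5)^2 = 25.
s1^2+s2^2 = 1 + 25 = 26.
term1 = 25/104 = 0.240385.
term2 = 0.5*ln(26/10.0) = 0.477756.
DB = 0.240385 + 0.477756 = 0.7181

0.7181


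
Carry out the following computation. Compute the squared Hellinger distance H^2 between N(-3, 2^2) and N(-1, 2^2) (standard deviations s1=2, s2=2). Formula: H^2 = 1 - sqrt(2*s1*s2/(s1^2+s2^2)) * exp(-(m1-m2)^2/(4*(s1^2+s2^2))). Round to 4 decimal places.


Squared Hellinger distance for Gaussians:
H^2 = 1 - sqrt(2*s1*s2/(s1^2+s2^2)) * exp(-(m1-m2)^2/(4*(s1^2+s2^2))).
s1^2 = 4, s2^2 = 4, s1^2+s2^2 = 8.
sqrt(2*2*2/(8)) = 1.0.
(m1-m2)^2 = (-2)^2 = 4.
exp(-4/(4*8)) = exp(-0.125) = 0.882497.
H^2 = 1 - 1.0*0.882497 = 0.1175

0.1175


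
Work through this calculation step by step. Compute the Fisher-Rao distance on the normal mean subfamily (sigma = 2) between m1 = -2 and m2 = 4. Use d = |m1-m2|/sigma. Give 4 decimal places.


On the fixed-variance normal subfamily, geodesic distance = |m1-m2|/sigma.
|-2 - 4| = 6.
sigma = 2.
d = 6/2 = 3.0000

3.0000


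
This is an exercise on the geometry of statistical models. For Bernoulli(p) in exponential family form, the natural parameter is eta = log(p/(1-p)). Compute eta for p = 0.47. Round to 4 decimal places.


Natural parameter for Bernoulli: eta = log(p/(1-p)).
p = 0.47, 1-p = 0.53.
p/(1-p) = 0.886792.
eta = log(0.886792) = -0.1201

-0.1201


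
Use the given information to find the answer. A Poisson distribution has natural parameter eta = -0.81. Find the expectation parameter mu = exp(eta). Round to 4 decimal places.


Expectation parameter for Poisson exponential family:
mu = exp(eta).
eta = -0.81.
mu = exp(-0.81) = 0.4449

0.4449


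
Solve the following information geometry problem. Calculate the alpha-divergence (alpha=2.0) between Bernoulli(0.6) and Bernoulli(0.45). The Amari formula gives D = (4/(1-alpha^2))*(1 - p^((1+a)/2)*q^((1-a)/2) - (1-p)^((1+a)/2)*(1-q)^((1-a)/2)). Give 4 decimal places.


Amari alpha-divergence:
D = (4/(1-alpha^2))*(1 - p^((1+a)/2)*q^((1-a)/2) - (1-p)^((1+a)/2)*(1-q)^((1-a)/2)).
alpha = 2.0, p = 0.6, q = 0.45.
e1 = (1+alpha)/2 = 1.5, e2 = (1-alpha)/2 = -0.5.
t1 = p^e1 * q^e2 = 0.6^1.5 * 0.45^-0.5 = 0.69282.
t2 = (1-p)^e1 * (1-q)^e2 = 0.4^1.5 * 0.55^-0.5 = 0.341121.
4/(1-alpha^2) = -1.333333.
D = -1.333333*(1 - 0.69282 - 0.341121) = 0.0453

0.0453


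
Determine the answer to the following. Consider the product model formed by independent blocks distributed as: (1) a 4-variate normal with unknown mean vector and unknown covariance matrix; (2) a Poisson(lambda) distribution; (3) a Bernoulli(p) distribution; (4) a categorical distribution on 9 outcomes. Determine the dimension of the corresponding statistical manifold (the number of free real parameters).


The dimension of a statistical manifold equals the number of free
(independent) real parameters of the model. For a product of independent
blocks the parameter counts add.
- 4-variate normal: 4 (mean) + 4*5/2 = 10 (symmetric covariance) = 14.
- Poisson (lambda): 1.
- Bernoulli (p): 1.
- categorical on 9 outcomes (probabilities sum to 1): 9-1 = 8.
Total = 14 + 1 + 1 + 8 = 24.
Dimension = 24

24


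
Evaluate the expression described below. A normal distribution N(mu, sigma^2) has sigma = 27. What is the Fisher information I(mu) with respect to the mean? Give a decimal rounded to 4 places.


The Fisher information for the mean of a normal distribution is I(mu) = 1/sigma^2.
sigma = 27, so sigma^2 = 729.
I(mu) = 1/729 = 0.0014

0.0014


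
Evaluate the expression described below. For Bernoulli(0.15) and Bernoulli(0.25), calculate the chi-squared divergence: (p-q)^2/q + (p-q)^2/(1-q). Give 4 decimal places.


Chi-squared divergence between Bernoulli distributions:
chi^2 = (p-q)^2/q + (p-q)^2/(1-q).
p = 0.15, q = 0.25, p-q = -0.1.
(p-q)^2 = 0.01.
term1 = 0.01/0.25 = 0.04.
term2 = 0.01/0.75 = 0.013333.
chi^2 = 0.04 + 0.013333 = 0.0533

0.0533


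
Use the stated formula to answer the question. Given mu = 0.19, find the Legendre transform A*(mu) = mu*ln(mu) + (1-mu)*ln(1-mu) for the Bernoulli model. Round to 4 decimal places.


Legendre transform for Bernoulli:
A*(mu) = mu*log(mu) + (1-mu)*log(1-mu).
mu = 0.19, 1-mu = 0.81.
mu*log(mu) = 0.19*log(0.19) = -0.315539.
(1-mu)*log(1-mu) = 0.81*log(0.81) = -0.170684.
A* = -0.315539 + -0.170684 = -0.4862

-0.4862


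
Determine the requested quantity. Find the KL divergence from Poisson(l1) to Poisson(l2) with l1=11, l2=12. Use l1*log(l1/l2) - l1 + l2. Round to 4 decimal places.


KL divergence for Poisson:
KL = l1*log(l1/l2) - l1 + l2.
l1 = 11, l2 = 12.
log(11/12) = -0.087011.
l1*log(l1/l2) = 11 * -0.087011 = -0.957125.
KL = -0.957125 - 11 + 12 = 0.0429

0.0429


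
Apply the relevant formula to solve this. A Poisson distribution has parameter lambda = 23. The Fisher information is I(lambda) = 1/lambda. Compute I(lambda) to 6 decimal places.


Fisher information for Poisson: I(lambda) = 1/lambda.
lambda = 23.
I(lambda) = 1/23 = 0.043478

0.043478


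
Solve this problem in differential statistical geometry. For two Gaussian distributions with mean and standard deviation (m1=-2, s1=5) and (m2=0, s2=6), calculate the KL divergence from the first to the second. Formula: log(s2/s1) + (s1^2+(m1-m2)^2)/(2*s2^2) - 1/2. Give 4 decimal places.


KL divergence between normal distributions:
KL = log(s2/s1) + (s1^2 + (m1-m2)^2)/(2*s2^2) - 1/2.
log(6/5) = 0.182322.
(5^2 + (-2-0)^2)/(2*6^2) = (25 + 4)/72 = 0.402778.
KL = 0.182322 + 0.402778 - 0.5 = 0.0851

0.0851


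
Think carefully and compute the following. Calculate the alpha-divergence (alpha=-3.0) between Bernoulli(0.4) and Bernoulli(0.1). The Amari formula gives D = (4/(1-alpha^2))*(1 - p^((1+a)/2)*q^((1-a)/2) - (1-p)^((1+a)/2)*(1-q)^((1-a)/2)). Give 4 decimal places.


Amari alpha-divergence:
D = (4/(1-alpha^2))*(1 - p^((1+a)/2)*q^((1-a)/2) - (1-p)^((1+a)/2)*(1-q)^((1-a)/2)).
alpha = -3.0, p = 0.4, q = 0.1.
e1 = (1+alpha)/2 = -1.0, e2 = (1-alpha)/2 = 2.0.
t1 = p^e1 * q^e2 = 0.4^-1.0 * 0.1^2.0 = 0.025.
t2 = (1-p)^e1 * (1-q)^e2 = 0.6^-1.0 * 0.9^2.0 = 1.35.
4/(1-alpha^2) = -0.5.
D = -0.5*(1 - 0.025 - 1.35) = 0.1875

0.1875


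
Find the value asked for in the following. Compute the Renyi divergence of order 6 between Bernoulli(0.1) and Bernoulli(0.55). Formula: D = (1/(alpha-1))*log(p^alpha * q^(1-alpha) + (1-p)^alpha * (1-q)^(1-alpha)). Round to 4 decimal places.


Renyi divergence of order alpha between Bernoulli distributions:
D = (1/(alpha-1))*log(p^alpha * q^(1-alpha) + (1-p)^alpha * (1-q)^(1-alpha)).
alpha = 6, p = 0.1, q = 0.55.
p^alpha * q^(1-alpha) = 0.1^6 * 0.55^-5 = 2e-05.
(1-p)^alpha * (1-q)^(1-alpha) = 0.9^6 * 0.45^-5 = 28.8.
sum = 2e-05 + 28.8 = 28.80002.
D = (1/5)*log(28.80002) = 0.6721

0.6721


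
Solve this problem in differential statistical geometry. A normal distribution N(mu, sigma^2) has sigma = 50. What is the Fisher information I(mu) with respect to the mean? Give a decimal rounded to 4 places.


The Fisher information for the mean of a normal distribution is I(mu) = 1/sigma^2.
sigma = 50, so sigma^2 = 2500.
I(mu) = 1/2500 = 0.0004

0.0004


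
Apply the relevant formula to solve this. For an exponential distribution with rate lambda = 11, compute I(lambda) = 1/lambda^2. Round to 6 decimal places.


Fisher information for exponential: I(lambda) = 1/lambda^2.
lambda = 11, lambda^2 = 121.
I = 1/121 = 0.008264

0.008264


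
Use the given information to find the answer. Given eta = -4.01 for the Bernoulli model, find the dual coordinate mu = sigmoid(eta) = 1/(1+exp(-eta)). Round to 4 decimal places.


Dual coordinate (expectation parameter) for Bernoulli:
mu = 1/(1+exp(-eta)).
eta = -4.01.
exp(-eta) = exp(4.01) = 55.146871.
mu = 1/(1+55.146871) = 0.0178

0.0178


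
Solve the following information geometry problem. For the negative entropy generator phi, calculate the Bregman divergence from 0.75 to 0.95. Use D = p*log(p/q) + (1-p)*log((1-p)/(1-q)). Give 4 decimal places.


Bregman divergence with negative entropy generator:
D = p*log(p/q) + (1-p)*log((1-p)/(1-q)).
p = 0.75, q = 0.95.
p*log(p/q) = 0.75*log(0.75/0.95) = -0.177292.
(1-p)*log((1-p)/(1-q)) = 0.25*log(0.25/0.05) = 0.402359.
D = -0.177292 + 0.402359 = 0.2251

0.2251


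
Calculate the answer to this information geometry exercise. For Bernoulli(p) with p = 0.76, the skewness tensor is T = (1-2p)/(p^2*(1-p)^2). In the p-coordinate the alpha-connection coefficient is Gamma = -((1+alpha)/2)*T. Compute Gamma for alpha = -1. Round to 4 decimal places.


Skewness (Amari-Chentsov) tensor: T = (1-2p)/(p^2*(1-p)^2).
p = 0.76, 1-2p = -0.52, p^2 = 0.5776, (1-p)^2 = 0.0576.
T = -0.52/(0.5776 * 0.0576) = -15.629809.
In the p-coordinate, Gamma^(alpha) = Gamma^(0) - (alpha/2)*T with Gamma^(0) = (1/2)*g'(p) = -T/2,
so Gamma^(alpha) = -((1+alpha)/2)*T.
alpha = -1, -(1+alpha)/2 = 0.0.
Gamma = 0.0 * -15.629809 = 0.0000

0.0000


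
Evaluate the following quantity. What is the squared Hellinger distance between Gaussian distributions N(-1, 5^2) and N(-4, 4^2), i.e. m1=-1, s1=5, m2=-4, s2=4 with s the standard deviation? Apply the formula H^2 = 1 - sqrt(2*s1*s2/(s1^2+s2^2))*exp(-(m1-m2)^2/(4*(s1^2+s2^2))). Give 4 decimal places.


Squared Hellinger distance for Gaussians:
H^2 = 1 - sqrt(2*s1*s2/(s1^2+s2^2)) * exp(-(m1-m2)^2/(4*(s1^2+s2^2))).
s1^2 = 25, s2^2 = 16, s1^2+s2^2 = 41.
sqrt(2*5*4/(41)) = 0.98773.
(m1-m2)^2 = (3)^2 = 9.
exp(-9/(4*41)) = exp(-0.054878) = 0.946601.
H^2 = 1 - 0.98773*0.946601 = 0.0650

0.0650


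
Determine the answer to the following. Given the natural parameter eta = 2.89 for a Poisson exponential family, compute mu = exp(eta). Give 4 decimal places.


Expectation parameter for Poisson exponential family:
mu = exp(eta).
eta = 2.89.
mu = exp(2.89) = 17.9933

17.9933


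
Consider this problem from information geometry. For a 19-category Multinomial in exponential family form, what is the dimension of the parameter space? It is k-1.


Exponential family dimension calculation:
For Multinomial with k=19 categories, dim = k-1 = 18.

18


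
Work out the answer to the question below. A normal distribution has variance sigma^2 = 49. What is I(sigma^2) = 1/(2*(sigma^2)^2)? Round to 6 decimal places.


Fisher information for variance: I(sigma^2) = 1/(2*sigma^4).
sigma^2 = 49, so sigma^4 = 2401.
I = 1/(2*2401) = 1/4802 = 0.000208

0.000208


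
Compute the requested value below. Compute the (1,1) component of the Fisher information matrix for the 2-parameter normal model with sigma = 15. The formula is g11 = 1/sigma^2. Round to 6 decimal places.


For the 2-parameter normal family, the Fisher metric has:
  g11 = 1/sigma^2, g22 = 2/sigma^2.
sigma = 15, sigma^2 = 225.
g11 = 0.004444

0.004444


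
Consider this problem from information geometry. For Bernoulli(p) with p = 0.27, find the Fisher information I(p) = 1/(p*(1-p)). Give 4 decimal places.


For Bernoulli(p), Fisher information is I(p) = 1/(p*(1-p)).
p = 0.27, 1-p = 0.73.
p*(1-p) = 0.1971.
I(p) = 1/0.1971 = 5.0736

5.0736


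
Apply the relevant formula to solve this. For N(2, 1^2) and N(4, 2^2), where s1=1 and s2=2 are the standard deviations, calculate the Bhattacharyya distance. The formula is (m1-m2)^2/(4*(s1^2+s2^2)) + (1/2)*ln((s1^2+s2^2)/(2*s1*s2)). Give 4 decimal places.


Bhattacharyya distance between two Gaussians:
DB = (m1-m2)^2/(4*(s1^2+s2^2)) + (1/2)*ln((s1^2+s2^2)/(2*s1*s2)).
(m1-m2)^2 = (-2)^2 = 4.
s1^2+s2^2 = 1 + 4 = 5.
term1 = 4/20 = 0.2.
term2 = 0.5*ln(5/4.0) = 0.111572.
DB = 0.2 + 0.111572 = 0.3116

0.3116


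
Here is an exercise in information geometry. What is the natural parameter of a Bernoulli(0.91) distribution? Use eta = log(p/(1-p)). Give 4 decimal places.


Natural parameter for Bernoulli: eta = log(p/(1-p)).
p = 0.91, 1-p = 0.09.
p/(1-p) = 10.111111.
eta = log(10.111111) = 2.3136

2.3136


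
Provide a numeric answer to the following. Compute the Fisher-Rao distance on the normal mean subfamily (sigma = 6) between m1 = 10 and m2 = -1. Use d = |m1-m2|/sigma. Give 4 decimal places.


On the fixed-variance normal subfamily, geodesic distance = |m1-m2|/sigma.
|10 - -1| = 11.
sigma = 6.
d = 11/6 = 1.8333

1.8333


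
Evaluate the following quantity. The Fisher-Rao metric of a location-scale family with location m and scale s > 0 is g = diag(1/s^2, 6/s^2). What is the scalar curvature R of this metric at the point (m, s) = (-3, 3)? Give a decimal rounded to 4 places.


The metric has the form g = (A dm^2 + B ds^2)/s^2 with A = 1, B = 6.
Substitute u = sqrt(A/B)*m: g = B*(du^2 + ds^2)/s^2, i.e. B times the
Poincare upper half-plane metric, which has constant Gaussian curvature -1.
Scaling a 2D metric by a constant c divides the Gaussian curvature by c,
so K = -1/B = -1/(6) = -0.1667 everywhere (the point (m, s) = (-3, 3) is irrelevant:
the curvature is constant).
Scalar curvature in dimension 2: R = 2K = -2/(6) = -0.3333.

-0.3333


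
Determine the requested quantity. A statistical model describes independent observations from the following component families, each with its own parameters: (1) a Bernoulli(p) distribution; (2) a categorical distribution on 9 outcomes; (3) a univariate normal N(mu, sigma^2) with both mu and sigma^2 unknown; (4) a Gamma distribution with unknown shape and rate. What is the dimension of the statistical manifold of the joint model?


The dimension of a statistical manifold equals the number of free
(independent) real parameters of the model. For a product of independent
blocks the parameter counts add.
- Bernoulli (p): 1.
- categorical on 9 outcomes (probabilities sum to 1): 9-1 = 8.
- normal (mu, sigma^2): 2.
- Gamma (shape, rate): 2.
Total = 1 + 8 + 2 + 2 = 13.
Dimension = 13

13


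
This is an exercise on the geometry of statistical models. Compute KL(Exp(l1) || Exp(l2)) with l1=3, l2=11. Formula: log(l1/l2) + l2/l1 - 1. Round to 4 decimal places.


KL divergence for exponential family:
KL = log(l1/l2) + l2/l1 - 1.
log(3/11) = -1.299283.
11/3 = 3.666667.
KL = -1.299283 + 3.666667 - 1 = 1.3674

1.3674


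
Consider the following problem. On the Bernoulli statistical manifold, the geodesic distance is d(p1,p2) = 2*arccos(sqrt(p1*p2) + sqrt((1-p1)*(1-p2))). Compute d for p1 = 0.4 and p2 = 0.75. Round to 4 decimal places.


Geodesic distance on Bernoulli manifold:
d(p1,p2) = 2*arccos(sqrt(p1*p2) + sqrt((1-p1)*(1-p2))).
sqrt(p1*p2) = sqrt(0.4*0.75) = 0.547723.
sqrt((1-p1)*(1-p2)) = sqrt(0.6*0.25) = 0.387298.
arg = 0.547723 + 0.387298 = 0.935021.
d = 2*arccos(0.935021) = 0.7250

0.7250


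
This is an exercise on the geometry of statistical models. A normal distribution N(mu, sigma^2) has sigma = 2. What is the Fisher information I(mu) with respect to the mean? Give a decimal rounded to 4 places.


The Fisher information for the mean of a normal distribution is I(mu) = 1/sigma^2.
sigma = 2, so sigma^2 = 4.
I(mu) = 1/4 = 0.2500

0.2500


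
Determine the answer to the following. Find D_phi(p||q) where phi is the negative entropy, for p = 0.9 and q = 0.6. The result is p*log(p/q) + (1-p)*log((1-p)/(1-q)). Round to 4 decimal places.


Bregman divergence with negative entropy generator:
D = p*log(p/q) + (1-p)*log((1-p)/(1-q)).
p = 0.9, q = 0.6.
p*log(p/q) = 0.9*log(0.9/0.6) = 0.364919.
(1-p)*log((1-p)/(1-q)) = 0.1*log(0.1/0.4) = -0.138629.
D = 0.364919 + -0.138629 = 0.2263

0.2263


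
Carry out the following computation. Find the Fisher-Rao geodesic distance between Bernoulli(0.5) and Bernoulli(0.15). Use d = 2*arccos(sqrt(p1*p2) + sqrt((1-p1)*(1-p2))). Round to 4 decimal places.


Geodesic distance on Bernoulli manifold:
d(p1,p2) = 2*arccos(sqrt(p1*p2) + sqrt((1-p1)*(1-p2))).
sqrt(p1*p2) = sqrt(0.5*0.15) = 0.273861.
sqrt((1-p1)*(1-p2)) = sqrt(0.5*0.85) = 0.65192.
arg = 0.273861 + 0.65192 = 0.925782.
d = 2*arccos(0.925782) = 0.7754

0.7754


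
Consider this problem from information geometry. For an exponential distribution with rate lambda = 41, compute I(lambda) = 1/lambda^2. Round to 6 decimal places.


Fisher information for exponential: I(lambda) = 1/lambda^2.
lambda = 41, lambda^2 = 1681.
I = 1/1681 = 0.000595

0.000595
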